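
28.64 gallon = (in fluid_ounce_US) 3666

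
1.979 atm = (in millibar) 2005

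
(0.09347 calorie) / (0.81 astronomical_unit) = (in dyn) 3.227e-07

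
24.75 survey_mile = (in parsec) 1.291e-12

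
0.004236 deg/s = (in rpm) 0.000706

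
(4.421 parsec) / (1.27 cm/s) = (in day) 1.243e+14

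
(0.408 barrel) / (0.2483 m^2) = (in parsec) 8.466e-18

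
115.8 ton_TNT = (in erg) 4.845e+18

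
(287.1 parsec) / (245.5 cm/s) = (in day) 4.177e+13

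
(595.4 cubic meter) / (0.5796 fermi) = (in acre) 2.538e+14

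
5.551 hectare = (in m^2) 5.551e+04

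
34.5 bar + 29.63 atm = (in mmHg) 4.84e+04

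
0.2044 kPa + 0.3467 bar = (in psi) 5.058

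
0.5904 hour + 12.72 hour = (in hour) 13.31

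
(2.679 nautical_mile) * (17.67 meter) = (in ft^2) 9.437e+05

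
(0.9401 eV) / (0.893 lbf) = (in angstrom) 3.792e-10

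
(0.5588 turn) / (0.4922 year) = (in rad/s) 2.262e-07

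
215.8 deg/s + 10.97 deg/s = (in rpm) 37.8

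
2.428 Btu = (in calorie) 612.3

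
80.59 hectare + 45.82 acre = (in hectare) 99.13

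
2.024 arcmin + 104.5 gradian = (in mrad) 1642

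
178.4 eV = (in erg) 2.858e-10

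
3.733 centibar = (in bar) 0.03733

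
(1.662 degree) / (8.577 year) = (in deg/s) 6.145e-09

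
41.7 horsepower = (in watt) 3.11e+04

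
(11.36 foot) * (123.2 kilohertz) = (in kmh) 1.536e+06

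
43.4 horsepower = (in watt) 3.236e+04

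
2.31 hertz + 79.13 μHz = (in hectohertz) 0.0231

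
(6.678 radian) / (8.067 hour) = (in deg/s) 0.01318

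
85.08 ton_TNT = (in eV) 2.222e+30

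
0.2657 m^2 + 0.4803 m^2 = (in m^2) 0.746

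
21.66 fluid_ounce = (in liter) 0.6406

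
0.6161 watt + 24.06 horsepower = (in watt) 1.794e+04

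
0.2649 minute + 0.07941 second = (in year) 5.065e-07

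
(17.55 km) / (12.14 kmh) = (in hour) 1.446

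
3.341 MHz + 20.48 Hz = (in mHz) 3.341e+09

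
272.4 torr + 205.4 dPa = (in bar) 0.3634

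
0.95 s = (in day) 1.1e-05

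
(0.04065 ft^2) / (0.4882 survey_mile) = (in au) 3.213e-17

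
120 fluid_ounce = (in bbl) 0.02232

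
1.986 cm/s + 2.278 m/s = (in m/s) 2.298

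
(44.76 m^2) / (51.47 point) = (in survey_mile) 1.532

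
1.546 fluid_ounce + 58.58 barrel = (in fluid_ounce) 3.149e+05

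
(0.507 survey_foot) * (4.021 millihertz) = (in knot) 0.001208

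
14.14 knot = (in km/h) 26.19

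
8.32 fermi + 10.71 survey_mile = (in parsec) 5.586e-13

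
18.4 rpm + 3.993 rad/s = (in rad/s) 5.92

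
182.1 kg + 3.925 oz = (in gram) 1.822e+05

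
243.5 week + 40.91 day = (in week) 249.3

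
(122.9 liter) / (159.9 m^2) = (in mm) 0.7686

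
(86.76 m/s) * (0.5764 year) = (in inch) 6.209e+10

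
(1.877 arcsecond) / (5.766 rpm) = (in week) 2.492e-11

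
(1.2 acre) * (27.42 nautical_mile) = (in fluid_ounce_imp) 8.679e+12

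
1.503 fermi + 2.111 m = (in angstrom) 2.111e+10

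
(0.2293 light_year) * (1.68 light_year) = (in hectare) 3.448e+27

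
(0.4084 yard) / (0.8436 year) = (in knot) 2.729e-08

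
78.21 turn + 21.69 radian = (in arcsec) 1.058e+08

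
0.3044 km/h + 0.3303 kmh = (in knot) 0.3427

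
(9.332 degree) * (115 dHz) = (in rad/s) 1.873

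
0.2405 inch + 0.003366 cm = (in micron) 6142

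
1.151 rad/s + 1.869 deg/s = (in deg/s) 67.82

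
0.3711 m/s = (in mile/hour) 0.8301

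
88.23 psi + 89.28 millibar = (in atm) 6.092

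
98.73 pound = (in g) 4.478e+04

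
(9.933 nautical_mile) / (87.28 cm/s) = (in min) 351.3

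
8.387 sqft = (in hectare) 7.792e-05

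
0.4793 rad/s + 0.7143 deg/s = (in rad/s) 0.4918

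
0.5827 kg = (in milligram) 5.827e+05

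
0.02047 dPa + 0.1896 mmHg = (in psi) 0.003667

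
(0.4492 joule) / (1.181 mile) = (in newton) 0.0002363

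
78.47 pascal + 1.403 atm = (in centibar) 142.2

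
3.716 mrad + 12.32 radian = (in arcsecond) 2.542e+06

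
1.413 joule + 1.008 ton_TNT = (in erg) 4.217e+16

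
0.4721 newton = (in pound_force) 0.1061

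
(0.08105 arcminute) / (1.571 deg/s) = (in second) 0.0008599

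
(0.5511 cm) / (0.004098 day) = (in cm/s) 0.001556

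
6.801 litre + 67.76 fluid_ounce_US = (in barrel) 0.05538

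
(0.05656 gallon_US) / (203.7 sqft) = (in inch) 0.0004454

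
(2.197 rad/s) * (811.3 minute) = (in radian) 1.069e+05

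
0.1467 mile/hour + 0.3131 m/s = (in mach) 0.001112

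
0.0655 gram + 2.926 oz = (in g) 83.02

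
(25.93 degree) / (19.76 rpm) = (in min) 0.003645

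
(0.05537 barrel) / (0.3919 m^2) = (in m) 0.02246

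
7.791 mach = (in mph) 5934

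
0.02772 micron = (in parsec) 8.983e-25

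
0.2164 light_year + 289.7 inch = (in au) 1.369e+04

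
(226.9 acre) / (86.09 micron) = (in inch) 4.199e+11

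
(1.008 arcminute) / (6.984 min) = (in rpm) 6.682e-06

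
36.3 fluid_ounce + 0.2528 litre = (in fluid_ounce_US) 44.85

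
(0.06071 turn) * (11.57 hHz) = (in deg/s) 2.529e+04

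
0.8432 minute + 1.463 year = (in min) 7.69e+05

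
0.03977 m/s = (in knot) 0.07731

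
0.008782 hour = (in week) 5.227e-05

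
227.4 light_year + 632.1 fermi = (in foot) 7.058e+18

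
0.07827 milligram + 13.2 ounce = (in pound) 0.825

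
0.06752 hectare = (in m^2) 675.2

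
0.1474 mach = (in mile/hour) 112.3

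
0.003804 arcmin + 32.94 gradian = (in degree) 29.65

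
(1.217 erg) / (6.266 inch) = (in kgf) 7.797e-08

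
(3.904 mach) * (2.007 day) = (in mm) 2.305e+11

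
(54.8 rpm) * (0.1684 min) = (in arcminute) 1.993e+05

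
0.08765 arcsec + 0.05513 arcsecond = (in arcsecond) 0.1428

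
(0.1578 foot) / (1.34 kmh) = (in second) 0.1292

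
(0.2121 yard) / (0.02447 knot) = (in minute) 0.2568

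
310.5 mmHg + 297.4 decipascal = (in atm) 0.4088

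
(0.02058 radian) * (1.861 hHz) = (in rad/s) 3.83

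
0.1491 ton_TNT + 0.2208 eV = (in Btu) 5.913e+05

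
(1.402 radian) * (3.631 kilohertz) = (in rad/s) 5091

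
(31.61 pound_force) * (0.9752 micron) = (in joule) 0.0001371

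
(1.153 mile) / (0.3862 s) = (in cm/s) 4.805e+05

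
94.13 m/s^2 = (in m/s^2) 94.13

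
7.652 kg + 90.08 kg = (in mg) 9.773e+07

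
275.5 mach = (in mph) 2.098e+05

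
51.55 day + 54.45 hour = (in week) 7.688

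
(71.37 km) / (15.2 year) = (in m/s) 0.0001489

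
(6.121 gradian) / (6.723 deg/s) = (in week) 1.355e-06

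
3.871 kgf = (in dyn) 3.796e+06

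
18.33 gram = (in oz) 0.6466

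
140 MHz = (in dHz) 1.4e+09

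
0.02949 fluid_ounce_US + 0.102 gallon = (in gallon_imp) 0.08512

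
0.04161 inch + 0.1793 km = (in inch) 7059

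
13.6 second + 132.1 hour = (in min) 7926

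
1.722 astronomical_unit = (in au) 1.722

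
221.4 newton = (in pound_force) 49.77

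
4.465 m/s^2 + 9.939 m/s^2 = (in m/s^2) 14.4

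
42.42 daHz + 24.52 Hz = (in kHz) 0.4487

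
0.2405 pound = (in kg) 0.1091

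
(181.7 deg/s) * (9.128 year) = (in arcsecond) 1.883e+14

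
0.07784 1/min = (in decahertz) 0.0001297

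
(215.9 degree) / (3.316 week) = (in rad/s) 1.879e-06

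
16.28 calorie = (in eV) 4.251e+20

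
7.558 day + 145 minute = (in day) 7.659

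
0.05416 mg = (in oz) 1.91e-06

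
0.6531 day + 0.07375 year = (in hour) 661.7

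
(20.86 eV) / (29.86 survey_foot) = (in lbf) 8.255e-20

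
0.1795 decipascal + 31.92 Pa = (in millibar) 0.3194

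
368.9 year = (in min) 1.939e+08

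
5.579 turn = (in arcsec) 7.23e+06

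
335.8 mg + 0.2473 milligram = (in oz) 0.01185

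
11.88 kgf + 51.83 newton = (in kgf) 17.17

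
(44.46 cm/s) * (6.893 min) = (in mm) 1.839e+05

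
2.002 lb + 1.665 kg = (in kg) 2.573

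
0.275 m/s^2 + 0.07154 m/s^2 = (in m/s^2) 0.3465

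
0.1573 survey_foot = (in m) 0.04795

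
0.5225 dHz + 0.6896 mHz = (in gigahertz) 5.294e-11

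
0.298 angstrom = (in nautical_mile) 1.609e-14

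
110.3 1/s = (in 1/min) 6618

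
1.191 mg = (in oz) 4.201e-05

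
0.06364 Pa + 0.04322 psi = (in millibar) 2.981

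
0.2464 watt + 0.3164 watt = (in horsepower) 0.0007547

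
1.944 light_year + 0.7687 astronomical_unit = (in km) 1.839e+13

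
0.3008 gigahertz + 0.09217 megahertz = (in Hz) 3.009e+08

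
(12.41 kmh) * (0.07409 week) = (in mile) 95.98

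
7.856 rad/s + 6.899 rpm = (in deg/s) 491.5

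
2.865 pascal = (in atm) 2.828e-05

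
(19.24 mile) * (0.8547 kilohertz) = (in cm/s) 2.646e+09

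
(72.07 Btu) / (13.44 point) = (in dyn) 1.604e+12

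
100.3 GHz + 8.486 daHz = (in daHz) 1.003e+10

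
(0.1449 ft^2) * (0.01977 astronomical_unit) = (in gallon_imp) 8.758e+09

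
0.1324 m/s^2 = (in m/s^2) 0.1324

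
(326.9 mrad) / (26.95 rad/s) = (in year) 3.846e-10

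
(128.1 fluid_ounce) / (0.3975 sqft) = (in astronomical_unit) 6.857e-13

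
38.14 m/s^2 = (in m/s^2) 38.14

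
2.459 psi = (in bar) 0.1695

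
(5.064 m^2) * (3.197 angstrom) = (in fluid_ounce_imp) 5.698e-05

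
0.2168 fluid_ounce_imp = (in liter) 0.00616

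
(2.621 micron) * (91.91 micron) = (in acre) 5.953e-14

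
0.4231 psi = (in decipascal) 2.917e+04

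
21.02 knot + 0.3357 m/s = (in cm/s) 1115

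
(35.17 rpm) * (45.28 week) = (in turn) 1.605e+07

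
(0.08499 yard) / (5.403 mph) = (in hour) 8.938e-06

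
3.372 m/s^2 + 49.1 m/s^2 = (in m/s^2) 52.47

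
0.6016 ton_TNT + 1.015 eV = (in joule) 2.517e+09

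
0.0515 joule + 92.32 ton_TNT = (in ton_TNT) 92.32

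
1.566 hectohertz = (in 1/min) 9396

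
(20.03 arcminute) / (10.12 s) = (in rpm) 0.005498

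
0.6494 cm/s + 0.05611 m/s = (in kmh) 0.2254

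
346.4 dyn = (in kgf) 0.0003532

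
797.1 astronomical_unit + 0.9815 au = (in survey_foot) 3.917e+14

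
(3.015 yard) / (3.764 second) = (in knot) 1.424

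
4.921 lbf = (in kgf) 2.232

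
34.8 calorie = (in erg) 1.456e+09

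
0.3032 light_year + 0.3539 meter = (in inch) 1.129e+17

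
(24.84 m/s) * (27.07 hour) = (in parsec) 7.845e-11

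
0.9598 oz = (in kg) 0.02721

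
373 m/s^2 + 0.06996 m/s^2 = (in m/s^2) 373.1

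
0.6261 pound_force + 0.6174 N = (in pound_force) 0.7649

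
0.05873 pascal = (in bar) 5.873e-07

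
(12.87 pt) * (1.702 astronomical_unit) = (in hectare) 1.156e+05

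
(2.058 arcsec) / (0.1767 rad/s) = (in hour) 1.568e-08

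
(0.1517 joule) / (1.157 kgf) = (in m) 0.01337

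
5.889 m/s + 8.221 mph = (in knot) 18.59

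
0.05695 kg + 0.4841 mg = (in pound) 0.1256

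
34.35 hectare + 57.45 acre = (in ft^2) 6.2e+06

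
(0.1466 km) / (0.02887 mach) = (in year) 4.729e-07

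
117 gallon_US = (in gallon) 117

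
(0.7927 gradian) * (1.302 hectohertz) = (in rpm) 15.48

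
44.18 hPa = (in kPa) 4.418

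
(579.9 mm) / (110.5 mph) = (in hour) 3.261e-06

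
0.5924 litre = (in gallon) 0.1565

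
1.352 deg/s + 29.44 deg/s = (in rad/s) 0.5374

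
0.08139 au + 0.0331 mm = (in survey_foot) 3.995e+10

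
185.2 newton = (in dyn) 1.852e+07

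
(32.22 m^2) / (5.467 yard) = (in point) 1.827e+04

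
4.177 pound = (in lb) 4.177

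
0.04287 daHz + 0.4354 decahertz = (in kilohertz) 0.004783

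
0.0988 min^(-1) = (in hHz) 1.647e-05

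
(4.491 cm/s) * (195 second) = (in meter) 8.757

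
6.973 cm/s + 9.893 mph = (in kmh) 16.17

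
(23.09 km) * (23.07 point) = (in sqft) 2023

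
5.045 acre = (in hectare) 2.042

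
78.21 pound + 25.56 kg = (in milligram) 6.104e+07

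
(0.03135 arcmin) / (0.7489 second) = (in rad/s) 1.218e-05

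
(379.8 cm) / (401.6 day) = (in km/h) 3.94e-07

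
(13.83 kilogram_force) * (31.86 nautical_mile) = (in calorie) 1.913e+06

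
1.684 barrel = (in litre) 267.7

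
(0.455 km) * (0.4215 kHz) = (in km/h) 6.904e+05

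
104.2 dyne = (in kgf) 0.0001063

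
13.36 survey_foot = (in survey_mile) 0.00253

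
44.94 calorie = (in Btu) 0.1782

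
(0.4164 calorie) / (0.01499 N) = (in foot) 381.3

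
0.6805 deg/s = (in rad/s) 0.01188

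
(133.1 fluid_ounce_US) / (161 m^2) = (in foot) 8.021e-05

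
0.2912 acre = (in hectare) 0.1178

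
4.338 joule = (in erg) 4.338e+07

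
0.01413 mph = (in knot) 0.01228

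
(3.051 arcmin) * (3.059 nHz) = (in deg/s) 1.556e-10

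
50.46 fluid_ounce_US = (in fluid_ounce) 50.46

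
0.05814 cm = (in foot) 0.001907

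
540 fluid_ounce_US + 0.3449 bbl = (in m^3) 0.0708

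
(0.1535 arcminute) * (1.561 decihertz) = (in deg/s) 0.0003994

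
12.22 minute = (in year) 2.325e-05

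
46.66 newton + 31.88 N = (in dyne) 7.854e+06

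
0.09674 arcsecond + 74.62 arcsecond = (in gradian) 0.02306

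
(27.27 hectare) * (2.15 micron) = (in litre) 586.3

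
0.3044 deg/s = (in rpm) 0.05073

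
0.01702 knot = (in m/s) 0.008756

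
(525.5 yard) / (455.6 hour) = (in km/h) 0.001055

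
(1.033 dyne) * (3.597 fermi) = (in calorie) 8.881e-21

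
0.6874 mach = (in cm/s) 2.341e+04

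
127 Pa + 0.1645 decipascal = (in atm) 0.001254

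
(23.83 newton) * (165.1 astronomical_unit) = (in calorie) 1.407e+14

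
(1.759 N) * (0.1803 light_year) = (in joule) 3e+15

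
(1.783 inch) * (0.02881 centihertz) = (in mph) 2.919e-05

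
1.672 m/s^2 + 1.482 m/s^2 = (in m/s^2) 3.154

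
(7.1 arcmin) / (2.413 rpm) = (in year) 2.592e-10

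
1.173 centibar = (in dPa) 1.173e+04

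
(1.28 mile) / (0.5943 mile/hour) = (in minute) 129.2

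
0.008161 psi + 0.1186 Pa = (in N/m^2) 56.39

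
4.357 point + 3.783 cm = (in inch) 1.55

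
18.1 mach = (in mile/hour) 1.379e+04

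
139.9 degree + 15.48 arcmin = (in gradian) 155.7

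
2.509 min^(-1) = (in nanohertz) 4.182e+07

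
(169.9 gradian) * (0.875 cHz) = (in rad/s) 0.02335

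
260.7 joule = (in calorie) 62.31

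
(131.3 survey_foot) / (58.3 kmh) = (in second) 2.471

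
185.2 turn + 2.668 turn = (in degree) 6.763e+04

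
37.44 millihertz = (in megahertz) 3.744e-08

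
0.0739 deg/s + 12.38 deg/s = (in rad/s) 0.2174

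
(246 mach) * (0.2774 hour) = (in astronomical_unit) 0.0005592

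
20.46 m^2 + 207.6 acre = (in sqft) 9.043e+06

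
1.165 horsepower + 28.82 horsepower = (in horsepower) 29.98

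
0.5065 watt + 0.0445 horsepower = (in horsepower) 0.04518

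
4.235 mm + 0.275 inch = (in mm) 11.22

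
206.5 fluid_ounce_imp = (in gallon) 1.55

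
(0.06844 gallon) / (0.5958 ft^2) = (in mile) 2.908e-06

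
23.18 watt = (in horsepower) 0.03108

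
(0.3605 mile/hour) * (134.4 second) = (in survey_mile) 0.01346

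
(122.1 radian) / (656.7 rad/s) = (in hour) 5.165e-05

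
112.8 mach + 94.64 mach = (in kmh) 2.543e+05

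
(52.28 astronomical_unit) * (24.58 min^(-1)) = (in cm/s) 3.204e+14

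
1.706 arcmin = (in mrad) 0.4963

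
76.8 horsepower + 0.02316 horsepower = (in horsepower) 76.82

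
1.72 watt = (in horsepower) 0.002307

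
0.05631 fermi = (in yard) 6.158e-17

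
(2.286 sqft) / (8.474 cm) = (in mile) 0.001557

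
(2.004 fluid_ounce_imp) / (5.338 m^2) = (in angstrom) 1.067e+05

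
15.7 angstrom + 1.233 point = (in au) 2.908e-15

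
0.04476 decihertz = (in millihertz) 4.476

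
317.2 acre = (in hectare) 128.4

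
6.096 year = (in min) 3.204e+06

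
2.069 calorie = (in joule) 8.657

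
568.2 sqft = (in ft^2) 568.2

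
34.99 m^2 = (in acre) 0.008646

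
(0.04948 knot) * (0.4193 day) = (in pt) 2.614e+06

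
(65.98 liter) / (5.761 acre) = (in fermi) 2.83e+09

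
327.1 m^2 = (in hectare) 0.03271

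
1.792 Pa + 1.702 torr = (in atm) 0.002257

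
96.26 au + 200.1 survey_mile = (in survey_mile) 8.948e+09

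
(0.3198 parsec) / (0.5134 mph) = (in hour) 1.194e+13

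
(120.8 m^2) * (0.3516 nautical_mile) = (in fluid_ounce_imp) 2.768e+09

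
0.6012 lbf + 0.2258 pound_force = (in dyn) 3.679e+05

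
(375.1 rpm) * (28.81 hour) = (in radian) 4.074e+06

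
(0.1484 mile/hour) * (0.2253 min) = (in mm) 896.8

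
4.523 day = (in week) 0.6461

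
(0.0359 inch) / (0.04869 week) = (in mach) 9.094e-11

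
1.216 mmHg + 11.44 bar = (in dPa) 1.144e+07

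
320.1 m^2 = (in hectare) 0.03201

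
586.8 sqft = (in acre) 0.01347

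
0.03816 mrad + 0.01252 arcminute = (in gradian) 0.002661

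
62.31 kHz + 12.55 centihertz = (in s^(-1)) 6.231e+04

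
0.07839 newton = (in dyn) 7839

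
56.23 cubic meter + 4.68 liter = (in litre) 5.623e+04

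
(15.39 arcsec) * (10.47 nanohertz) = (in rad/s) 7.812e-13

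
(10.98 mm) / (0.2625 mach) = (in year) 3.895e-12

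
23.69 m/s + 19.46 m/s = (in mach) 0.1267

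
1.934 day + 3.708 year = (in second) 1.171e+08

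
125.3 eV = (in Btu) 1.903e-20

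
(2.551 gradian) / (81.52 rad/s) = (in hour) 1.365e-07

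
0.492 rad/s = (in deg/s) 28.19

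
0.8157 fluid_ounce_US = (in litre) 0.02412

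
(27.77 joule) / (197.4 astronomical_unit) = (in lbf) 2.114e-13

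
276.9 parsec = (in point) 2.422e+22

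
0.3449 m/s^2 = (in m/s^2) 0.3449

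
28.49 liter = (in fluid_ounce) 963.4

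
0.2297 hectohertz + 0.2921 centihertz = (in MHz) 2.297e-05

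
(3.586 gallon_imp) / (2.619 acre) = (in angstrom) 1.538e+04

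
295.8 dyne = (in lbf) 0.000665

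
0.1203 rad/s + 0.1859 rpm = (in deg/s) 8.008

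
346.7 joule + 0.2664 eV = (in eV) 2.164e+21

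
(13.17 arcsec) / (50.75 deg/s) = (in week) 1.192e-10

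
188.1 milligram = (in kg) 0.0001881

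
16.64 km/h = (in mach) 0.01357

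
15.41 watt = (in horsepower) 0.02067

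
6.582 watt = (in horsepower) 0.008827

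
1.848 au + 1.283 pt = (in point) 7.837e+14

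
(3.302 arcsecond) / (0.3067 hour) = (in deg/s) 8.307e-07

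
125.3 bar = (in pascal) 1.253e+07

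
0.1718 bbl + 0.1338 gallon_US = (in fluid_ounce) 940.7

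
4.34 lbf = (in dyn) 1.931e+06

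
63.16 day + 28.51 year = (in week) 1496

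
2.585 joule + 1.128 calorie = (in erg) 7.305e+07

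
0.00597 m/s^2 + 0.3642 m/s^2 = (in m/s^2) 0.3702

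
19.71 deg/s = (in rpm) 3.285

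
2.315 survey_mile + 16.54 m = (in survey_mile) 2.325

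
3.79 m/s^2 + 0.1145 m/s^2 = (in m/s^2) 3.905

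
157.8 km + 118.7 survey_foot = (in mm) 1.578e+08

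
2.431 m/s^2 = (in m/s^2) 2.431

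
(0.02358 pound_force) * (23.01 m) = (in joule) 2.413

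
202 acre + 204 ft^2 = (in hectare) 81.75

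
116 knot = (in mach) 0.1753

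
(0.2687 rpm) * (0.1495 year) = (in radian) 1.327e+05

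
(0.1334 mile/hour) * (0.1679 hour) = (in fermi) 3.605e+16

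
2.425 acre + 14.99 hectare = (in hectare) 15.97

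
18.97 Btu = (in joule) 2.001e+04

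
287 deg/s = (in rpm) 47.83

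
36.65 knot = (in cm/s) 1885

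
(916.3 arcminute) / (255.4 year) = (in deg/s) 1.896e-09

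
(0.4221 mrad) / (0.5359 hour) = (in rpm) 2.089e-06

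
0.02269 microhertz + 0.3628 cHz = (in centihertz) 0.3628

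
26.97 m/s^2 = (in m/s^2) 26.97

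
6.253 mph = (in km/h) 10.06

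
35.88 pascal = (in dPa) 358.8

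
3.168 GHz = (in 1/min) 1.901e+11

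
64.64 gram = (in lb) 0.1425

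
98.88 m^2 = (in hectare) 0.009888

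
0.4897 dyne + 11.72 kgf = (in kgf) 11.72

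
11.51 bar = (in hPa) 1.151e+04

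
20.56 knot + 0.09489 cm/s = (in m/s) 10.58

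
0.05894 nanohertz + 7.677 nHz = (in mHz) 7.736e-06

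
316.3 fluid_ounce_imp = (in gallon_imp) 1.977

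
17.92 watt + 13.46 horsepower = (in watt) 1.006e+04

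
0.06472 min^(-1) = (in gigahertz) 1.079e-12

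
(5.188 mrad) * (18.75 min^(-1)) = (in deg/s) 0.09289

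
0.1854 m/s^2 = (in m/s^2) 0.1854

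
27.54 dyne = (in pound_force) 6.191e-05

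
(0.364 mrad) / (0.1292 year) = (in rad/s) 8.934e-11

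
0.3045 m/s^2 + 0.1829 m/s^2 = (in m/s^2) 0.4874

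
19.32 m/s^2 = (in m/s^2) 19.32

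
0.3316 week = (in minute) 3343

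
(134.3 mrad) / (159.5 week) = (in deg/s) 7.977e-08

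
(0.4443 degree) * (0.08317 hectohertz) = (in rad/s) 0.06449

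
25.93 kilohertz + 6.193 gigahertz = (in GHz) 6.193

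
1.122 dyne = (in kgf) 1.144e-06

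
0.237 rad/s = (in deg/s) 13.58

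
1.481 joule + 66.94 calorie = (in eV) 1.757e+21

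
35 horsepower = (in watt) 2.61e+04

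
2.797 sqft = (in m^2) 0.2598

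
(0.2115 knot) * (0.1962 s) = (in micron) 2.135e+04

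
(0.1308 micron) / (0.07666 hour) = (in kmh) 1.706e-09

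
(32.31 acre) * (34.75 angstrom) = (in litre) 0.4544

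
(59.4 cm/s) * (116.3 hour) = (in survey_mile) 154.5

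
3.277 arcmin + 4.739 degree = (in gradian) 5.326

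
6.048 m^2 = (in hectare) 0.0006048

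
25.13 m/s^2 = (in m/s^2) 25.13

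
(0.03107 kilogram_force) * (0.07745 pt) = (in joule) 8.325e-06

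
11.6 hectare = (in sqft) 1.249e+06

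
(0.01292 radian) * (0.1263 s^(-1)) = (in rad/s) 0.001632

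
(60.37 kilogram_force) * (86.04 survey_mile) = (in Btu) 7.77e+04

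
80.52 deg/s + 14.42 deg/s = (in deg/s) 94.94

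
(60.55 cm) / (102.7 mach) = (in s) 1.732e-05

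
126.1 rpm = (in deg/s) 756.6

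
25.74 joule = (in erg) 2.574e+08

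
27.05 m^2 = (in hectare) 0.002705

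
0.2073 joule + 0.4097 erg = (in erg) 2.073e+06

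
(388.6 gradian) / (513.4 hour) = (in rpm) 3.154e-05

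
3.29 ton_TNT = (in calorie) 3.29e+09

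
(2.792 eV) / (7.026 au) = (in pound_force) 9.568e-32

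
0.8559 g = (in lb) 0.001887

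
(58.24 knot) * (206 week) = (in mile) 2.319e+06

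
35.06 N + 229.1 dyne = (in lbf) 7.882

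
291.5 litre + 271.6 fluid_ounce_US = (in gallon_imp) 65.89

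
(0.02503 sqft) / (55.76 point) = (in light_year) 1.25e-17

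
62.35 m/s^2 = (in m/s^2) 62.35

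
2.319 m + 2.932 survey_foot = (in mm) 3213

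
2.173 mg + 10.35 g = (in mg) 1.035e+04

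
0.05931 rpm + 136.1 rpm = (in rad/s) 14.26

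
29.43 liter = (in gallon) 7.775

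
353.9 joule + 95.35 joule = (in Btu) 0.4258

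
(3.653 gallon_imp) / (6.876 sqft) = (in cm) 2.6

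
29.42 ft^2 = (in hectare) 0.0002733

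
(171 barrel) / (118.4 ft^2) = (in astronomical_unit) 1.652e-11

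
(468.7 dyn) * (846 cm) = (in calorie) 0.009477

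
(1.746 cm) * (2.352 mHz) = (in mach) 1.206e-07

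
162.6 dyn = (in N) 0.001626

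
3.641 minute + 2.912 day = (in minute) 4197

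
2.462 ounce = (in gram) 69.8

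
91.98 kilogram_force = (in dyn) 9.02e+07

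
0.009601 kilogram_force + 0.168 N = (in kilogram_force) 0.02673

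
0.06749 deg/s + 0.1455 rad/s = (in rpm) 1.401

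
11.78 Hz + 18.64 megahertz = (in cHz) 1.864e+09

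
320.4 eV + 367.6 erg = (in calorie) 8.786e-06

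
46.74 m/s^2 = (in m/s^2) 46.74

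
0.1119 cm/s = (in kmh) 0.004028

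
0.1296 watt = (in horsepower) 0.0001738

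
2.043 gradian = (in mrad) 32.09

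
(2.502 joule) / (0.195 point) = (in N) 3.637e+04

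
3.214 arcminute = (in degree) 0.05357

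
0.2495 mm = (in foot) 0.0008186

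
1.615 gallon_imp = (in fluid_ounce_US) 248.3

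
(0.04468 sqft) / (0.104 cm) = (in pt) 1.131e+04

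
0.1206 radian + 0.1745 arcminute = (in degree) 6.913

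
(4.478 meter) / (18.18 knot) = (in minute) 0.00798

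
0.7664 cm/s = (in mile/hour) 0.01714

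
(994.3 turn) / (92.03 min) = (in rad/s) 1.131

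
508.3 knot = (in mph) 584.9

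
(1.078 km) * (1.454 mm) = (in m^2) 1.567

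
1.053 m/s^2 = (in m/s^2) 1.053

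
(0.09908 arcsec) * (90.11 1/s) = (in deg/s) 0.00248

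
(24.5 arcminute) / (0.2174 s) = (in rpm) 0.313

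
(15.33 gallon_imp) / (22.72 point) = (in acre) 0.002149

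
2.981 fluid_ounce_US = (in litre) 0.08816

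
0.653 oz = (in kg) 0.01851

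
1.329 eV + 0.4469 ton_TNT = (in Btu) 1.772e+06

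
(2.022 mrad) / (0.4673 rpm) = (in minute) 0.0006887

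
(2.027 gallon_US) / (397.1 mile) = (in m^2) 1.201e-08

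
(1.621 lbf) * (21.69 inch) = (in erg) 3.972e+07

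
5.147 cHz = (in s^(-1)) 0.05147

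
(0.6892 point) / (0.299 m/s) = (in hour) 2.259e-07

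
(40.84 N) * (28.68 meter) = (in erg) 1.171e+10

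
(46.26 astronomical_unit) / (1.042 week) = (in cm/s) 1.098e+09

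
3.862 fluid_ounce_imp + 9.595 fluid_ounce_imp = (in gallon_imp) 0.08411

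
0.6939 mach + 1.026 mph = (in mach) 0.6952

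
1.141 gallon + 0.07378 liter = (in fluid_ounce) 148.5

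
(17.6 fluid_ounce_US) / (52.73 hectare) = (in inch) 3.886e-08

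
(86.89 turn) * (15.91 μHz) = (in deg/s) 0.4977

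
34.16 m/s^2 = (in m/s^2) 34.16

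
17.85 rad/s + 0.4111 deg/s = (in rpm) 170.5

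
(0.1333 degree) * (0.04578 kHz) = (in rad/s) 0.1065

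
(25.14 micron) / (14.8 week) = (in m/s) 2.809e-12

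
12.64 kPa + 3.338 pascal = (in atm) 0.1248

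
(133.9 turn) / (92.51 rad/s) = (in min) 0.1516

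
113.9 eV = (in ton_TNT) 4.362e-27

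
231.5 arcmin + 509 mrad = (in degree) 33.02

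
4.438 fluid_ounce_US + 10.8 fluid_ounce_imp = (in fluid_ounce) 14.81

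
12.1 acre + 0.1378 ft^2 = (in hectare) 4.897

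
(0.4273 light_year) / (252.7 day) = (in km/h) 6.666e+08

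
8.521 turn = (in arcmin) 1.841e+05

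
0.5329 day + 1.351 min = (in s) 4.612e+04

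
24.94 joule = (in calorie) 5.961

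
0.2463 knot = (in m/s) 0.1267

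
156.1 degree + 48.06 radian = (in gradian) 3233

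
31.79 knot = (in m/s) 16.35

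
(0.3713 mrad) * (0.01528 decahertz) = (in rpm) 0.0005418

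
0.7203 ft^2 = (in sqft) 0.7203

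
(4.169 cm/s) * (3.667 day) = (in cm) 1.321e+06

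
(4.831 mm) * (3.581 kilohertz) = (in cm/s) 1730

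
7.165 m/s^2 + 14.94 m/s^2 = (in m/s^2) 22.11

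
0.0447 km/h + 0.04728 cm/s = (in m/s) 0.01289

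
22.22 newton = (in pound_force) 4.995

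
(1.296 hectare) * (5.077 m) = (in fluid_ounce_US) 2.225e+09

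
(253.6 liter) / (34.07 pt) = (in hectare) 0.00211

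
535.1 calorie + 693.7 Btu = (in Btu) 695.8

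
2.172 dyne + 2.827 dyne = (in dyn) 4.999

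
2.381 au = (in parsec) 1.154e-05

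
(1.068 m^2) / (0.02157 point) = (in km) 140.4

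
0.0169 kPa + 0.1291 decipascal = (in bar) 0.0001691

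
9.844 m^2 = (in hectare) 0.0009844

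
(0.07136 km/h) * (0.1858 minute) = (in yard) 0.2417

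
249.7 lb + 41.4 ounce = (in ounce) 4037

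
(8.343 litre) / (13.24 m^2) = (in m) 0.0006301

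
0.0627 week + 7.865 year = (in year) 7.866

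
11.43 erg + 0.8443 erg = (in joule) 1.227e-06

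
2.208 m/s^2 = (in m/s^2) 2.208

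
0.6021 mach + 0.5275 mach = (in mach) 1.13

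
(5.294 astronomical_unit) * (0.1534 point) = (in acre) 1.059e+04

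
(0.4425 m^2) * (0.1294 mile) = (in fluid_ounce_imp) 3.243e+06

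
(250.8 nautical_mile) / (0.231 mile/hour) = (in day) 52.06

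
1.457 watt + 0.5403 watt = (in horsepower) 0.002678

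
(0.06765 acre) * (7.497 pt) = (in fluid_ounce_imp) 2.548e+04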